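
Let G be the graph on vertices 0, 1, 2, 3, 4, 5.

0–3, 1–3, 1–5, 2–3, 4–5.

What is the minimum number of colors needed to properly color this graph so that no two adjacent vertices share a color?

4 and 5 are adjacent, so at least 2 colors are needed.
2 colors suffice: 0=blue, 1=blue, 2=blue, 3=red, 4=blue, 5=red. Every edge joins two different colors.

2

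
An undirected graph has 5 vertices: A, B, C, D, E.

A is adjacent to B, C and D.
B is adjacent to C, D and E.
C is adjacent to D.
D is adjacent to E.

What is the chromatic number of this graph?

4

A, B, C, D are mutually adjacent (a clique of size 4), so at least 4 colors are needed.
4 colors suffice: color 1 → {D}; color 2 → {B}; color 3 → {A, E}; color 4 → {C}. Each edge has distinct colors on its endpoints.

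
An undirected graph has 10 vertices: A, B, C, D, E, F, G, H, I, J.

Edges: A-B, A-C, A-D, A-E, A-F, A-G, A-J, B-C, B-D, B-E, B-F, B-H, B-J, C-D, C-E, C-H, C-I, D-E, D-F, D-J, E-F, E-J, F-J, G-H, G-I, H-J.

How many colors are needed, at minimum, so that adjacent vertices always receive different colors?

6

A, B, D, E, F, J are mutually adjacent (a clique of size 6), so at least 6 colors are needed.
One proper 6-coloring: A=2, B=1, C=5, D=4, E=3, F=6, G=1, H=2, I=2, J=5. Every edge joins two different colors.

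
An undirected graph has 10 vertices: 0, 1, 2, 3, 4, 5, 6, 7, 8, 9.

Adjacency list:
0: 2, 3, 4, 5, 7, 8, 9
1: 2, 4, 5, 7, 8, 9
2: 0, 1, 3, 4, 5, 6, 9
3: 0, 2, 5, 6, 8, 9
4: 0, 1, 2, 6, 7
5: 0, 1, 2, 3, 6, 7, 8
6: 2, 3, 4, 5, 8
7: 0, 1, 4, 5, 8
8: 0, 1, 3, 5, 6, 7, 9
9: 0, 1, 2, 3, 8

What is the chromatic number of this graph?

0, 2, 3, 9 are pairwise adjacent (a clique of size 4), so at least 4 colors are needed.
4 colors suffice: color red → {0, 1, 6}; color blue → {2, 8}; color green → {4, 5, 9}; color yellow → {3, 7}. Every edge joins two different colors.

4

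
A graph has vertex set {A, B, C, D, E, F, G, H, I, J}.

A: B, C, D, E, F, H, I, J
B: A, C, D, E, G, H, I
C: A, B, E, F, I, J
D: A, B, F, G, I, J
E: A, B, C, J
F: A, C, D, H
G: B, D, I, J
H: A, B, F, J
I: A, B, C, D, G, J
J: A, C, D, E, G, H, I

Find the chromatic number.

4

A, D, I, J form a clique, so at least 4 colors are needed.
4 colors suffice: color 1 → {A, G}; color 2 → {B, F, J}; color 3 → {C, D, H}; color 4 → {E, I}. No two adjacent vertices share a color.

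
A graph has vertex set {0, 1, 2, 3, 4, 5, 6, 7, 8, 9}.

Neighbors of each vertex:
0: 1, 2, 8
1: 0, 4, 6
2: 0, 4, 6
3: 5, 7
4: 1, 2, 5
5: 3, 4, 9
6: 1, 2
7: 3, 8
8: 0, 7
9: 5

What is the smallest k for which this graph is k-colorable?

The cycle 0-2-4-5-3-7-8-0 has odd length 7, so it cannot be 2-colored; at least 3 colors are needed.
3 colors suffice: color a → {1, 2, 5, 7}; color b → {0, 3, 4, 6, 9}; color c → {8}. Each edge has distinct colors on its endpoints.

3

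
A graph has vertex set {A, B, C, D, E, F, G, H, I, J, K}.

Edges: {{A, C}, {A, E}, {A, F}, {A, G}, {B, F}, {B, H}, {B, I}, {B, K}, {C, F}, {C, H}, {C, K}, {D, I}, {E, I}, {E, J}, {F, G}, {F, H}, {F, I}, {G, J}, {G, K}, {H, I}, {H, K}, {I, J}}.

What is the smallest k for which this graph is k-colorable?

B, F, H, I are mutually adjacent (a clique of size 4), so at least 4 colors are needed.
A valid assignment using 4 colors: A=1, B=4, C=4, D=2, E=2, F=2, G=3, H=3, I=1, J=4, K=1. Each edge has distinct colors on its endpoints.

4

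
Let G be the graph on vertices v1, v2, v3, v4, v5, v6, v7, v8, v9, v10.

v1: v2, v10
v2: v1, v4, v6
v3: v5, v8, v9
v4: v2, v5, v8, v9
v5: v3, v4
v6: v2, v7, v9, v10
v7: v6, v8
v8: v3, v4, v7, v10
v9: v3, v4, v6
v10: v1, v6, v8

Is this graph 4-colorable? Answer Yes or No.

Yes

The chromatic number is 3. The cycle v8-v4-v2-v1-v10-v8 has odd length 5, so it cannot be 2-colored; at least 3 colors are needed.
A valid assignment using 3 colors: v1=1, v2=2, v3=1, v4=1, v5=2, v6=1, v7=3, v8=2, v9=2, v10=3.
Since 4 ≥ 3, a proper 4-coloring certainly exists.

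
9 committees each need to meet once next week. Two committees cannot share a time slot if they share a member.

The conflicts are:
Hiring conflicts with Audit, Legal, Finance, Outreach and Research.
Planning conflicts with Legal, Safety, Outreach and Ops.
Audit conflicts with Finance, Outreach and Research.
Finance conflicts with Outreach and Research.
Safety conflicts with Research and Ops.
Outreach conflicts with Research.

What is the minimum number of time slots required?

Hiring, Audit, Finance, Outreach, Research pairwise conflict, so at least 5 time slots are needed.
Using 5 time slots: Hiring=3, Planning=1, Audit=5, Legal=2, Finance=4, Safety=2, Outreach=2, Research=1, Ops=3. No two conflicting committees share a time slot.

5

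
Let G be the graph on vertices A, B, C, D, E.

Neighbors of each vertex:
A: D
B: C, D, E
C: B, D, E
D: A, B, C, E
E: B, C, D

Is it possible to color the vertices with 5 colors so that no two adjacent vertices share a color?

Yes

The chromatic number is 4. B, C, D, E form a clique, so at least 4 colors are needed.
4 colors suffice: color 1 → {D}; color 2 → {A, C}; color 3 → {B}; color 4 → {E}.
Since 5 ≥ 4, a proper 5-coloring certainly exists.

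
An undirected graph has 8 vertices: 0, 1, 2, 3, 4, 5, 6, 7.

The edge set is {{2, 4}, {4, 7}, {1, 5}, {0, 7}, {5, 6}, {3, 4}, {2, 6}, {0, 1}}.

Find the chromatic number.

The cycle 1-0-7-4-2-6-5-1 has odd length 7, so it cannot be 2-colored; at least 3 colors are needed.
3 colors suffice: color red → {0, 4, 6}; color blue → {1, 2, 3, 7}; color green → {5}. Every edge joins two different colors.

3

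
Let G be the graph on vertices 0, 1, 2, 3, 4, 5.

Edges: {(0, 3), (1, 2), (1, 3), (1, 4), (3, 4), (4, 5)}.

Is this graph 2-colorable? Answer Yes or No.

1, 3, 4 form a triangle, so at least 3 colors are needed.
So 2 colors are not enough.

No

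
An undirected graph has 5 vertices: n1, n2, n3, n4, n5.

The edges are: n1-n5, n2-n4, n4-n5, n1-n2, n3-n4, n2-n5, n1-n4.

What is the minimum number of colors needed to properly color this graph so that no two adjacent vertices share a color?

n1, n2, n4, n5 are mutually adjacent (a clique of size 4), so at least 4 colors are needed.
4 colors suffice: color red → {n4}; color blue → {n2, n3}; color green → {n1}; color yellow → {n5}. No two adjacent vertices share a color.

4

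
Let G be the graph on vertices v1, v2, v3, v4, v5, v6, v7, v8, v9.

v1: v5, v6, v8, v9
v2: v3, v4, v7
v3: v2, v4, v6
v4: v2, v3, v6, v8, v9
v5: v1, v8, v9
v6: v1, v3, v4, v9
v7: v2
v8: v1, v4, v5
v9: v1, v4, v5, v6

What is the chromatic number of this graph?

3

v2, v3, v4 are pairwise adjacent, so at least 3 colors are needed.
One proper 3-coloring: v1=1, v2=2, v3=3, v4=1, v5=2, v6=2, v7=1, v8=3, v9=3. Every edge joins two different colors.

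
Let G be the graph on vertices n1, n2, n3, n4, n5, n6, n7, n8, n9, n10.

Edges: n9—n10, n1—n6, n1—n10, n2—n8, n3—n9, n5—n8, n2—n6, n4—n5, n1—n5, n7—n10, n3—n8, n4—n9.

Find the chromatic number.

3

The cycle n5-n8-n2-n6-n1-n5 has odd length 5, so it cannot be 2-colored; at least 3 colors are needed.
3 colors suffice: color 1 → {n1, n7, n8, n9}; color 2 → {n2, n3, n5, n10}; color 3 → {n4, n6}. No two adjacent vertices share a color.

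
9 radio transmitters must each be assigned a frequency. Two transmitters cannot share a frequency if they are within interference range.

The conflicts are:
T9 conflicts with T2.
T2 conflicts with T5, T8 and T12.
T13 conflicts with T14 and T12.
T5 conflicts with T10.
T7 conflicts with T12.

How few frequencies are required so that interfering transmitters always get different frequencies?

T7 and T12 conflict, so at least 2 frequencies are needed.
2 frequencies suffice: T9=2, T2=1, T13=1, T5=2, T14=2, T7=1, T8=2, T10=1, T12=2. No two conflicting transmitters share a frequency.

2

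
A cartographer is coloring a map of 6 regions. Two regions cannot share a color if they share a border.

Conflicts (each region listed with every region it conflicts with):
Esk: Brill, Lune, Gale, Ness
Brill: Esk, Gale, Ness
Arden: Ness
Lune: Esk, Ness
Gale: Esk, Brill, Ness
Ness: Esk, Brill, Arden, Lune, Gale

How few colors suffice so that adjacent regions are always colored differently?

Esk, Brill, Gale, Ness are mutually in conflict, so at least 4 colors are needed.
A valid assignment using 4 colors: Esk=2, Brill=3, Arden=2, Lune=3, Gale=4, Ness=1. Each listed conflict is separated.

4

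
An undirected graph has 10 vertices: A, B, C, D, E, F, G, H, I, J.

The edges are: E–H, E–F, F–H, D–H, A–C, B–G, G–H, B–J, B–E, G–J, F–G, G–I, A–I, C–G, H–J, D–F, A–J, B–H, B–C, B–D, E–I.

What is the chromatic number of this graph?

B, G, H, J are mutually adjacent (a clique of size 4), so at least 4 colors are needed.
4 colors suffice: color red → {A, D, E, G}; color blue → {B, F, I}; color green → {C, H}; color yellow → {J}. No two adjacent vertices share a color.

4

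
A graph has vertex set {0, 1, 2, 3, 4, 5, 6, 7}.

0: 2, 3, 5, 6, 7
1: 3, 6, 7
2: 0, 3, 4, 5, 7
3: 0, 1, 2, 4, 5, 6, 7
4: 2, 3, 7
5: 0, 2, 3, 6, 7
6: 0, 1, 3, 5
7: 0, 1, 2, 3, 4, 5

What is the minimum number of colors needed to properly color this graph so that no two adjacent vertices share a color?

0, 2, 3, 5, 7 form a clique, so at least 5 colors are needed.
A valid assignment using 5 colors: 0=e, 1=c, 2=d, 3=a, 4=c, 5=c, 6=b, 7=b. No two adjacent vertices share a color.

5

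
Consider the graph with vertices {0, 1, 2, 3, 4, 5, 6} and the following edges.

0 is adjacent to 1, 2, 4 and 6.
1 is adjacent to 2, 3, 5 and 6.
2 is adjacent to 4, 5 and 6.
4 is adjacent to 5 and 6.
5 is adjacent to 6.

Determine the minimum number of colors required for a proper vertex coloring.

1, 2, 5, 6 are pairwise adjacent (a clique of size 4), so at least 4 colors are needed.
4 colors suffice: 0=d, 1=a, 2=c, 3=b, 4=a, 5=d, 6=b. Every edge joins two different colors.

4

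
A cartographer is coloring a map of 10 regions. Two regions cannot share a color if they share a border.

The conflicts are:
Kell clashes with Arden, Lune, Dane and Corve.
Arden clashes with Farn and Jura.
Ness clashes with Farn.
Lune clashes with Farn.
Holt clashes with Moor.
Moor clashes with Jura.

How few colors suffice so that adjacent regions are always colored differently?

2

Lune and Farn conflict, so at least 2 colors are needed.
2 colors suffice: color 1 → {Kell, Holt, Farn, Jura}; color 2 → {Arden, Ness, Lune, Moor, Dane, Corve}. No two conflicting regions share a color.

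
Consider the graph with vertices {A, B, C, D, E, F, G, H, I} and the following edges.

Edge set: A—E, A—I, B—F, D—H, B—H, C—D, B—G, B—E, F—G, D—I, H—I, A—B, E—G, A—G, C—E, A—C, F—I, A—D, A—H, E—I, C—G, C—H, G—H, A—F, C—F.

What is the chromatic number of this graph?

A, C, E, G are pairwise adjacent (a clique of size 4), so at least 4 colors are needed.
One proper 4-coloring: A=1, B=4, C=4, D=2, E=3, F=3, G=2, H=3, I=4. Each edge has distinct colors on its endpoints.

4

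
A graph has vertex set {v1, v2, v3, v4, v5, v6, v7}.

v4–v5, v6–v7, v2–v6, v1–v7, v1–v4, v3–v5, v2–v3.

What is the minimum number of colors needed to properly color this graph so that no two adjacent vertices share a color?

3

The cycle v5-v3-v2-v6-v7-v1-v4-v5 has odd length 7, so it cannot be 2-colored; at least 3 colors are needed.
One proper 3-coloring: v1=blue, v2=blue, v3=red, v4=red, v5=blue, v6=red, v7=green. Each edge has distinct colors on its endpoints.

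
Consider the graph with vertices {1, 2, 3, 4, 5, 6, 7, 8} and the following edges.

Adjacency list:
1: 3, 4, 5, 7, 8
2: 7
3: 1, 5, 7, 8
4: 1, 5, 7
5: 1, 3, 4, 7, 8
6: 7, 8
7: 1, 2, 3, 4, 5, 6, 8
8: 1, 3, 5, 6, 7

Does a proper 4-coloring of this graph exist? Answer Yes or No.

No

1, 3, 5, 7, 8 are mutually adjacent (a clique of size 5), so at least 5 colors are needed.
So 4 colors are not enough.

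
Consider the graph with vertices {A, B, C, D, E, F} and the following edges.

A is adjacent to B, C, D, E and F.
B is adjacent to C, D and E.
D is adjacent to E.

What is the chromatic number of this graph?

A, B, D, E form a clique, so at least 4 colors are needed.
A valid assignment using 4 colors: A=red, B=blue, C=green, D=yellow, E=green, F=blue. Every edge joins two different colors.

4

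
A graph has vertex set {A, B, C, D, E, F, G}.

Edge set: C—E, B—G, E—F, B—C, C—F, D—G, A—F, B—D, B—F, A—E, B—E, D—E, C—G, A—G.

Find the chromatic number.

4

B, C, E, F are mutually adjacent (a clique of size 4), so at least 4 colors are needed.
4 colors suffice: color 1 → {A, B}; color 2 → {E, G}; color 3 → {C, D}; color 4 → {F}. Every edge joins two different colors.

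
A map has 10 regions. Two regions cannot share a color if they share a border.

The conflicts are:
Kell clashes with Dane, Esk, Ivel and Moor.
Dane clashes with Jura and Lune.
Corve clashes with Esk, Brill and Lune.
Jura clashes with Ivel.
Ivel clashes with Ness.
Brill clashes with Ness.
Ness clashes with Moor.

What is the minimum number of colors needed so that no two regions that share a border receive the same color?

The cycle Kell-Esk-Corve-Lune-Dane-Kell has odd length 5, so it cannot be 2-colored; at least 3 colors are needed.
3 colors suffice: color 1 → {Kell, Corve, Jura, Ness}; color 2 → {Dane, Esk, Ivel, Brill, Moor}; color 3 → {Lune}. Each listed conflict is separated.

3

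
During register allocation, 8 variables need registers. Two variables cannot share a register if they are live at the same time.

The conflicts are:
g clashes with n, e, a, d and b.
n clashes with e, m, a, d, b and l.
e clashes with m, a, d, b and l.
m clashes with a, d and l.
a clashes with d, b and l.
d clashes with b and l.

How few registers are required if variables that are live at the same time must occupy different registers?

6

n, e, m, a, d, l pairwise conflict, so at least 6 registers are needed.
A valid assignment using 6 registers: g=6, n=2, e=1, m=5, a=4, d=3, b=5, l=6. Each listed conflict is separated.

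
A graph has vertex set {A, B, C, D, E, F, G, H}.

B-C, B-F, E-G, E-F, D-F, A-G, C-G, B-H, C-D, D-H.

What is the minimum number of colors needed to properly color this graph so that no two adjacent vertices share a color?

The cycle F-E-G-C-B-F has odd length 5, so it cannot be 2-colored; at least 3 colors are needed.
3 colors suffice: color red → {F, G, H}; color blue → {A, B, D, E}; color green → {C}. No two adjacent vertices share a color.

3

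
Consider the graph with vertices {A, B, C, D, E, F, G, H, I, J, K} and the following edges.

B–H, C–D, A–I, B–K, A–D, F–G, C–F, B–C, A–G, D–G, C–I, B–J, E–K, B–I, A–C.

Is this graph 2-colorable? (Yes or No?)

No

A, C, I are mutually adjacent, so at least 3 colors are needed.
So 2 colors are not enough.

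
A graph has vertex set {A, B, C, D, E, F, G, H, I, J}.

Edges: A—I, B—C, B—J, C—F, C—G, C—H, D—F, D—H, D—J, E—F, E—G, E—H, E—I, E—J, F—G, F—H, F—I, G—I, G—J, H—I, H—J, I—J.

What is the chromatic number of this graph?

4

E, G, I, J are pairwise adjacent (a clique of size 4), so at least 4 colors are needed.
4 colors suffice: color 1 → {A, F, J}; color 2 → {C, D, I}; color 3 → {B, G, H}; color 4 → {E}. Each edge has distinct colors on its endpoints.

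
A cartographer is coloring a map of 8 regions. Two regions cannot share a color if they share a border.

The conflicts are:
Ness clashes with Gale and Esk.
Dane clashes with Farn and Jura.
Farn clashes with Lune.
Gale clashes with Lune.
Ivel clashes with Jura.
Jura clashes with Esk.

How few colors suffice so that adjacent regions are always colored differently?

3

The cycle Farn-Dane-Jura-Esk-Ness-Gale-Lune-Farn has odd length 7, so it cannot be 2-colored; at least 3 colors are needed.
3 colors suffice: color 1 → {Farn, Gale, Jura}; color 2 → {Dane, Ivel, Lune, Esk}; color 3 → {Ness}. No two conflicting regions share a color.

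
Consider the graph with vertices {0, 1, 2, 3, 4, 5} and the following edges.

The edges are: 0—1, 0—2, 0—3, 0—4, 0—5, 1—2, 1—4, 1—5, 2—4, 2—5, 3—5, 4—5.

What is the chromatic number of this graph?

0, 1, 2, 4, 5 are mutually adjacent (a clique of size 5), so at least 5 colors are needed.
5 colors suffice: 0=b, 1=c, 2=d, 3=c, 4=e, 5=a. No two adjacent vertices share a color.

5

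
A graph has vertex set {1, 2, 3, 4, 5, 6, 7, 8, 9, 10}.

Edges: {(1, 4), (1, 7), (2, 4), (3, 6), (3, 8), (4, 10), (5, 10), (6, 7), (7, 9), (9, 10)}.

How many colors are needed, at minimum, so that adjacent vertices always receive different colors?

3

The cycle 1-7-9-10-4-1 has odd length 5, so it cannot be 2-colored; at least 3 colors are needed.
3 colors suffice: 1=blue, 2=blue, 3=red, 4=red, 5=red, 6=blue, 7=red, 8=blue, 9=green, 10=blue. No two adjacent vertices share a color.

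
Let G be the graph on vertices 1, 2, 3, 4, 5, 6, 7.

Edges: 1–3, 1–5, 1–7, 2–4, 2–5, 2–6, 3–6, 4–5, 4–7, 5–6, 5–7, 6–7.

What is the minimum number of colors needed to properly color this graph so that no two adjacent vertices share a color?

3

2, 4, 5 are mutually adjacent, so at least 3 colors are needed.
One proper 3-coloring: 1=green, 2=blue, 3=red, 4=green, 5=red, 6=green, 7=blue. No two adjacent vertices share a color.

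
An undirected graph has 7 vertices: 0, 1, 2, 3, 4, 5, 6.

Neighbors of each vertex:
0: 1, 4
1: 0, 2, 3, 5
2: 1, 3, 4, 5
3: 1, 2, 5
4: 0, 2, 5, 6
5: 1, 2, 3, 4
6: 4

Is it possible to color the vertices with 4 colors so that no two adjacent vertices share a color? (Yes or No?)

Yes

The chromatic number is 4. 1, 2, 3, 5 are pairwise adjacent (a clique of size 4), so at least 4 colors are needed.
A valid assignment using 4 colors: 0=red, 1=green, 2=blue, 3=yellow, 4=green, 5=red, 6=red.
That is already a proper 4-coloring.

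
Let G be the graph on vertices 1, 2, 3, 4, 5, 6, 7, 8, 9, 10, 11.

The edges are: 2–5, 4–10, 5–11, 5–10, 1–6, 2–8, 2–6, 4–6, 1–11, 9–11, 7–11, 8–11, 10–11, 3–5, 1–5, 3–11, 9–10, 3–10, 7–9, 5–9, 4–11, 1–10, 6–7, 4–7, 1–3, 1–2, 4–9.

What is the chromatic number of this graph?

5

1, 3, 5, 10, 11 are mutually adjacent (a clique of size 5), so at least 5 colors are needed.
One proper 5-coloring: 1=c, 2=a, 3=e, 4=b, 5=b, 6=d, 7=e, 8=b, 9=c, 10=d, 11=a. No two adjacent vertices share a color.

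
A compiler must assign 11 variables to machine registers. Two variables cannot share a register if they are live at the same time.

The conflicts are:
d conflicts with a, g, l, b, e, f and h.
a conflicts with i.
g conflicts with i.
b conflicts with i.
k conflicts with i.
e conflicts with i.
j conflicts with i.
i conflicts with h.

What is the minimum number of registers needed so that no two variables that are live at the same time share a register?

2

i and h conflict, so at least 2 registers are needed.
2 registers suffice: register 1 → {d, i}; register 2 → {a, g, l, b, k, e, j, f, h}. Every pair that conflicts lands in different registers.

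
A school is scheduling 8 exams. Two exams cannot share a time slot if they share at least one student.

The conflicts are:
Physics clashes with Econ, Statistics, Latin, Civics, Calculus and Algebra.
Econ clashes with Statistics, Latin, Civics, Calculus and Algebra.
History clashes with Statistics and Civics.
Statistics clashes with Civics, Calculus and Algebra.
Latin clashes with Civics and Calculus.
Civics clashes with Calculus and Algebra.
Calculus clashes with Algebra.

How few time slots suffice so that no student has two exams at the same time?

6

Physics, Econ, Statistics, Civics, Calculus, Algebra all conflict with each other, so at least 6 time slots are needed.
6 time slots suffice: time slot 1 → {Civics}; time slot 2 → {Physics, History}; time slot 3 → {Calculus}; time slot 4 → {Statistics, Latin}; time slot 5 → {Econ}; time slot 6 → {Algebra}. Each listed conflict is separated.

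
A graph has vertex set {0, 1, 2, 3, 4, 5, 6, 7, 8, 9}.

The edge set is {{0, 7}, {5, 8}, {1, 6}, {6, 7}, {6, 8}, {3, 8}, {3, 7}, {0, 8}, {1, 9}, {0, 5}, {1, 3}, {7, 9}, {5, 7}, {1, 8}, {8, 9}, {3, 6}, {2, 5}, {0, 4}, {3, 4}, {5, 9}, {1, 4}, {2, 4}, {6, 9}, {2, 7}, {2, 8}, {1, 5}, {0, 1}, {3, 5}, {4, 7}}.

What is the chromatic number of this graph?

4

1, 3, 5, 8 are mutually adjacent (a clique of size 4), so at least 4 colors are needed.
4 colors suffice: color a → {4, 5, 6}; color b → {1, 7}; color c → {8}; color d → {0, 2, 3, 9}. No two adjacent vertices share a color.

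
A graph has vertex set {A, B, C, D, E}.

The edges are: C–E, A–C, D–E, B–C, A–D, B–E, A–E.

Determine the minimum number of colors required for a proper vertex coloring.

B, C, E form a triangle, so at least 3 colors are needed.
3 colors suffice: color 1 → {E}; color 2 → {C, D}; color 3 → {A, B}. Every edge joins two different colors.

3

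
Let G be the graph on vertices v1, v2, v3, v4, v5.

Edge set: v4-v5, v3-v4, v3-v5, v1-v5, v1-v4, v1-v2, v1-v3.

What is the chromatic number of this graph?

4

v1, v3, v4, v5 form a clique, so at least 4 colors are needed.
4 colors suffice: color 1 → {v1}; color 2 → {v2, v5}; color 3 → {v4}; color 4 → {v3}. Every edge joins two different colors.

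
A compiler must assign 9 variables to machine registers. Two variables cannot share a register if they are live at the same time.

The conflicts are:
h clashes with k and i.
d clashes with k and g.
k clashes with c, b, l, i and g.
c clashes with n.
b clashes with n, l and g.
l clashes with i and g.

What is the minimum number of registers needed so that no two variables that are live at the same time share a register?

4

k, b, l, g all conflict with each other, so at least 4 registers are needed.
4 registers suffice: h=2, d=2, k=1, c=2, b=3, n=1, l=2, i=3, g=4. No two conflicting variables share a register.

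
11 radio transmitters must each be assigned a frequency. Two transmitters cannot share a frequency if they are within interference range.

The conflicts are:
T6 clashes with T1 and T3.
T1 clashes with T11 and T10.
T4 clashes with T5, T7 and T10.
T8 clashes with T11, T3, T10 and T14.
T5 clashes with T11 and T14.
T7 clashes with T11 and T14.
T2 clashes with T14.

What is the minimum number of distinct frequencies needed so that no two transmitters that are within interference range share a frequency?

The cycle T1-T11-T7-T4-T10-T1 has odd length 5, so it cannot be 2-colored; at least 3 frequencies are needed.
3 frequencies suffice: frequency 1 → {T6, T4, T11, T14}; frequency 2 → {T1, T8, T5, T7, T2}; frequency 3 → {T3, T10}. No two conflicting transmitters share a frequency.

3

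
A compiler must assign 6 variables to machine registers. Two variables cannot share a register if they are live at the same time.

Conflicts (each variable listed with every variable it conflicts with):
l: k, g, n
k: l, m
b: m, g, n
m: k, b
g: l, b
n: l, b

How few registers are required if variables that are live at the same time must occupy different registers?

3

The cycle m-b-g-l-k-m has odd length 5, so it cannot be 2-colored; at least 3 registers are needed.
Using 3 registers: l=1, k=2, b=1, m=3, g=2, n=2. Every pair that conflicts lands in different registers.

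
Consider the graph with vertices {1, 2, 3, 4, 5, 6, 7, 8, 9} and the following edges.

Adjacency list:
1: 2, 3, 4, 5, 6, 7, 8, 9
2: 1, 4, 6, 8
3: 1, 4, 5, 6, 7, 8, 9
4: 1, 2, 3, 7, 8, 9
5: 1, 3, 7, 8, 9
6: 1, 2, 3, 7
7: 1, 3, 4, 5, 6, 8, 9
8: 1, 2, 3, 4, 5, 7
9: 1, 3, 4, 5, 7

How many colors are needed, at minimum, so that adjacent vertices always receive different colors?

5

1, 3, 5, 7, 9 are mutually adjacent (a clique of size 5), so at least 5 colors are needed.
5 colors suffice: 1=red, 2=blue, 3=green, 4=purple, 5=purple, 6=yellow, 7=blue, 8=yellow, 9=yellow. Every edge joins two different colors.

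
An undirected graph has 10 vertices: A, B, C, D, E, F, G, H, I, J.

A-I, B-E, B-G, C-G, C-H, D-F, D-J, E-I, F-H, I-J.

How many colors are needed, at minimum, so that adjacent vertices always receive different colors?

The cycle G-C-H-F-D-J-I-E-B-G has odd length 9, so it cannot be 2-colored; at least 3 colors are needed.
3 colors suffice: color red → {B, D, H, I}; color blue → {A, C, E, F, J}; color green → {G}. Every edge joins two different colors.

3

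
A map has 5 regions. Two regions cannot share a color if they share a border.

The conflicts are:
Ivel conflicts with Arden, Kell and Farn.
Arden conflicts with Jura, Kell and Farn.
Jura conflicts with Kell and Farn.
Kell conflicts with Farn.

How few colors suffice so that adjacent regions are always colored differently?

Arden, Jura, Kell, Farn pairwise conflict, so at least 4 colors are needed.
4 colors suffice: color 1 → {Farn}; color 2 → {Kell}; color 3 → {Arden}; color 4 → {Ivel, Jura}. No two conflicting regions share a color.

4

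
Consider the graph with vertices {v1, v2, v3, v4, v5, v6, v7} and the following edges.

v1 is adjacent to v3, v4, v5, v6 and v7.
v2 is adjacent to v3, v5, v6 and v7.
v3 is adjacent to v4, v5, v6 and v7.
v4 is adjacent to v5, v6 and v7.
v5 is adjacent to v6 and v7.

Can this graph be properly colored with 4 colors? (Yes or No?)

No

v1, v3, v4, v5, v7 are mutually adjacent (a clique of size 5), so at least 5 colors are needed.
So 4 colors are not enough.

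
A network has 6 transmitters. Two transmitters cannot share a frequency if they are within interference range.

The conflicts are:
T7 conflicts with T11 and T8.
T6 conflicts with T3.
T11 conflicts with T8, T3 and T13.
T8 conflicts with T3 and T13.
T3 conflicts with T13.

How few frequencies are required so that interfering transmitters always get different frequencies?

4

T11, T8, T3, T13 pairwise conflict, so at least 4 frequencies are needed.
A valid assignment using 4 frequencies: T7=2, T6=1, T11=1, T8=3, T3=2, T13=4. No two conflicting transmitters share a frequency.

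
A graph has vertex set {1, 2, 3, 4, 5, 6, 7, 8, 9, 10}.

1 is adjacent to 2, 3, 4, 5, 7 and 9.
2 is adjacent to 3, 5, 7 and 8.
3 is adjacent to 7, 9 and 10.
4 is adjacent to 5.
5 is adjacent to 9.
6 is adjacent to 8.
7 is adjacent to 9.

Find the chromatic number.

4

1, 3, 7, 9 are pairwise adjacent (a clique of size 4), so at least 4 colors are needed.
4 colors suffice: color a → {1, 8, 10}; color b → {3, 5, 6}; color c → {2, 4, 9}; color d → {7}. Each edge has distinct colors on its endpoints.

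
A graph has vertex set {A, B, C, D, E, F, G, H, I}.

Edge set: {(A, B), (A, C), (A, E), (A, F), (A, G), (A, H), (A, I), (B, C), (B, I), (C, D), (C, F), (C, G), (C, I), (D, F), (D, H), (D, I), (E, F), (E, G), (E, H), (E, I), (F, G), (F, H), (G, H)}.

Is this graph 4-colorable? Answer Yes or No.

A, E, F, G, H are mutually adjacent (a clique of size 5), so at least 5 colors are needed.
So 4 colors are not enough.

No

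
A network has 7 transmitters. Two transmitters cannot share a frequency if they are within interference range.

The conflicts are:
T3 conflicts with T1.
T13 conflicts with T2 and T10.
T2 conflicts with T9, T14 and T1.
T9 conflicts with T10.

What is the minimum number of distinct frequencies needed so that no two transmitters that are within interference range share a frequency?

2

T9 and T10 conflict, so at least 2 frequencies are needed.
2 frequencies suffice: frequency 1 → {T3, T2, T10}; frequency 2 → {T13, T9, T14, T1}. Every pair that conflicts lands in different frequencies.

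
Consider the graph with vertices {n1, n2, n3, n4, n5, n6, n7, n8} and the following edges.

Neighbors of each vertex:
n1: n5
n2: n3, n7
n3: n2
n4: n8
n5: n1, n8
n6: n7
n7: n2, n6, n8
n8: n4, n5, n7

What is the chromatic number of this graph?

2

n5 and n8 are adjacent, so at least 2 colors are needed.
A valid assignment using 2 colors: n1=1, n2=1, n3=2, n4=2, n5=2, n6=1, n7=2, n8=1. No two adjacent vertices share a color.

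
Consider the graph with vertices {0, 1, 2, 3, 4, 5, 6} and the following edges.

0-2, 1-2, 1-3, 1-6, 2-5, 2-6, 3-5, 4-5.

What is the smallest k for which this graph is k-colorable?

1, 2, 6 form a triangle, so at least 3 colors are needed.
A valid assignment using 3 colors: 0=b, 1=b, 2=a, 3=a, 4=a, 5=b, 6=c. Every edge joins two different colors.

3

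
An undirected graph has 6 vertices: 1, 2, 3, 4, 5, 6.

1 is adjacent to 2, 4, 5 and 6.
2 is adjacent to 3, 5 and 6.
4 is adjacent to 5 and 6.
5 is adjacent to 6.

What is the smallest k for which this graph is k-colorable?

4

1, 2, 5, 6 are mutually adjacent (a clique of size 4), so at least 4 colors are needed.
4 colors suffice: 1=green, 2=blue, 3=red, 4=blue, 5=yellow, 6=red. Each edge has distinct colors on its endpoints.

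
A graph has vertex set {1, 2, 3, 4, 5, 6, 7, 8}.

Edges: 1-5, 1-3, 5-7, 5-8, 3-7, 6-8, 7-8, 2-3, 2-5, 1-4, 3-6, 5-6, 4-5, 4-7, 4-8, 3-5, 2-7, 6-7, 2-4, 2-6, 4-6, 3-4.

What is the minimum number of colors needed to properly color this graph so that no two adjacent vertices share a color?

2, 3, 4, 5, 6, 7 form a clique, so at least 6 colors are needed.
One proper 6-coloring: 1=d, 2=f, 3=c, 4=b, 5=a, 6=e, 7=d, 8=c. No two adjacent vertices share a color.

6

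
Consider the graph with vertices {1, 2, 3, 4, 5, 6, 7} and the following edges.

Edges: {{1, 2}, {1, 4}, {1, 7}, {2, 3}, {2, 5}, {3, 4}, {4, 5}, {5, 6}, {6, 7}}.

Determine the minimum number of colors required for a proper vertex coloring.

The cycle 7-1-4-5-6-7 has odd length 5, so it cannot be 2-colored; at least 3 colors are needed.
3 colors suffice: 1=b, 2=a, 3=b, 4=a, 5=b, 6=a, 7=c. No two adjacent vertices share a color.

3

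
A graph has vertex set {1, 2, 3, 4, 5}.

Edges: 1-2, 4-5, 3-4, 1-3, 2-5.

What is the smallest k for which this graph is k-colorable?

The cycle 5-4-3-1-2-5 has odd length 5, so it cannot be 2-colored; at least 3 colors are needed.
One proper 3-coloring: 1=b, 2=a, 3=a, 4=b, 5=c. No two adjacent vertices share a color.

3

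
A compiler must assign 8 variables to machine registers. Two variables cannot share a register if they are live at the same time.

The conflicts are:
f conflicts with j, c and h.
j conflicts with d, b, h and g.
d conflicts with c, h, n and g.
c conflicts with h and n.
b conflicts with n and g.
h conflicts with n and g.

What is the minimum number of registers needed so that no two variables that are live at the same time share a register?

4

d, c, h, n all conflict with each other, so at least 4 registers are needed.
4 registers suffice: register 1 → {b, h}; register 2 → {j, n}; register 3 → {f, d}; register 4 → {c, g}. Each listed conflict is separated.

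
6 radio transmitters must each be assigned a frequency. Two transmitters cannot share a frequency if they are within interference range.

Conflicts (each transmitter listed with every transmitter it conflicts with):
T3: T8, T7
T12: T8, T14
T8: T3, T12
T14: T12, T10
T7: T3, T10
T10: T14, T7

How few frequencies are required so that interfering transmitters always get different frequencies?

2

T7 and T10 conflict, so at least 2 frequencies are needed.
2 frequencies suffice: frequency 1 → {T8, T14, T7}; frequency 2 → {T3, T12, T10}. Each listed conflict is separated.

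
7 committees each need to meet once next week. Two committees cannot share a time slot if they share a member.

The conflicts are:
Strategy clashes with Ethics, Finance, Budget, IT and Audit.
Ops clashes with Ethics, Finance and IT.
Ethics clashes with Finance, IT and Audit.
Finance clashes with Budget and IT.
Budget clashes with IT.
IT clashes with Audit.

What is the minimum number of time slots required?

Strategy, Finance, Budget, IT are mutually in conflict, so at least 4 time slots are needed.
Using 4 time slots: Strategy=2, Ops=2, Ethics=4, Finance=3, Budget=4, IT=1, Audit=3. Every pair that conflicts lands in different time slots.

4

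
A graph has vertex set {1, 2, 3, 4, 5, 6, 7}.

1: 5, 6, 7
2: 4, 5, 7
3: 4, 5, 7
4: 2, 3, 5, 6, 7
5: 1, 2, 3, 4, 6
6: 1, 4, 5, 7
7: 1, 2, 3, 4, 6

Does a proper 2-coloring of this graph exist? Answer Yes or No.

3, 4, 5 form a triangle, so at least 3 colors are needed.
So 2 colors are not enough.

No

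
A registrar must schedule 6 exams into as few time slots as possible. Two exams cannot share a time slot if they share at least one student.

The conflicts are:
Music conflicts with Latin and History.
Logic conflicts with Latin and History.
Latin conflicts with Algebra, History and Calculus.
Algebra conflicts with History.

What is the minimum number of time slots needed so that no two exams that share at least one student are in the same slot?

Logic, Latin, History are mutually in conflict, so at least 3 time slots are needed.
3 time slots suffice: Music=3, Logic=3, Latin=1, Algebra=3, History=2, Calculus=2. No two conflicting exams share a time slot.

3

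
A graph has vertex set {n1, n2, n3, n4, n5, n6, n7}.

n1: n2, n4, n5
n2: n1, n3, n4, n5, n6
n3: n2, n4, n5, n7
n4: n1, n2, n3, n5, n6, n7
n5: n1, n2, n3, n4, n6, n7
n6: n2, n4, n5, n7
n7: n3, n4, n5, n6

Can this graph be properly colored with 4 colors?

The chromatic number is 4. n3, n4, n5, n7 form a clique, so at least 4 colors are needed.
4 colors suffice: color 1 → {n4}; color 2 → {n5}; color 3 → {n2, n7}; color 4 → {n1, n3, n6}.
That is already a proper 4-coloring.

Yes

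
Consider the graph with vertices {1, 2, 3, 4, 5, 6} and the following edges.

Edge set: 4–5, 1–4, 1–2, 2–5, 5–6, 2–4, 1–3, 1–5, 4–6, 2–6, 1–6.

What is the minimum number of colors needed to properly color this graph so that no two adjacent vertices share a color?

1, 2, 4, 5, 6 form a clique, so at least 5 colors are needed.
One proper 5-coloring: 1=a, 2=b, 3=b, 4=e, 5=d, 6=c. Every edge joins two different colors.

5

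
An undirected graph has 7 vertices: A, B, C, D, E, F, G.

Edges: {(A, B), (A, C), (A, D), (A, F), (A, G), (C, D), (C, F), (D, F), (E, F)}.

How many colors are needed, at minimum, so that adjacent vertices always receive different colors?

A, C, D, F form a clique, so at least 4 colors are needed.
4 colors suffice: color 1 → {A, E}; color 2 → {B, F, G}; color 3 → {D}; color 4 → {C}. Each edge has distinct colors on its endpoints.

4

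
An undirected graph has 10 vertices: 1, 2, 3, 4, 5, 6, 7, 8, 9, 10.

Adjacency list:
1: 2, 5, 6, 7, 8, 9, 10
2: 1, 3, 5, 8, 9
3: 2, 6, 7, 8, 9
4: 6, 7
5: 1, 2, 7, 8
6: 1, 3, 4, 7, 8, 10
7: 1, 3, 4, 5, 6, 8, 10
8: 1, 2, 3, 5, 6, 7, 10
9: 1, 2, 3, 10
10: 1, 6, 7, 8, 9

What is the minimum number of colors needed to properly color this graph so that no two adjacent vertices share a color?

5

1, 6, 7, 8, 10 form a clique, so at least 5 colors are needed.
5 colors suffice: 1=b, 2=a, 3=b, 4=b, 5=d, 6=d, 7=a, 8=c, 9=c, 10=e. Every edge joins two different colors.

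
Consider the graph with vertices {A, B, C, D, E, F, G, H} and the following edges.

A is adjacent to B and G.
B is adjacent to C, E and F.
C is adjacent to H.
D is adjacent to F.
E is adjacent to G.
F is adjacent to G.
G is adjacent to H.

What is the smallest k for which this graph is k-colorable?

3

The cycle H-G-E-B-C-H has odd length 5, so it cannot be 2-colored; at least 3 colors are needed.
3 colors suffice: color red → {B, D, G}; color blue → {A, E, F, H}; color green → {C}. Each edge has distinct colors on its endpoints.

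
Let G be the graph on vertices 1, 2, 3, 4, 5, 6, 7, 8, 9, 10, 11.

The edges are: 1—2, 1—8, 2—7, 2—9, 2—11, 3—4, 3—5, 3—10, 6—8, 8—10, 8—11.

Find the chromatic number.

1 and 8 are adjacent, so at least 2 colors are needed.
A valid assignment using 2 colors: 1=b, 2=a, 3=a, 4=b, 5=b, 6=b, 7=b, 8=a, 9=b, 10=b, 11=b. No two adjacent vertices share a color.

2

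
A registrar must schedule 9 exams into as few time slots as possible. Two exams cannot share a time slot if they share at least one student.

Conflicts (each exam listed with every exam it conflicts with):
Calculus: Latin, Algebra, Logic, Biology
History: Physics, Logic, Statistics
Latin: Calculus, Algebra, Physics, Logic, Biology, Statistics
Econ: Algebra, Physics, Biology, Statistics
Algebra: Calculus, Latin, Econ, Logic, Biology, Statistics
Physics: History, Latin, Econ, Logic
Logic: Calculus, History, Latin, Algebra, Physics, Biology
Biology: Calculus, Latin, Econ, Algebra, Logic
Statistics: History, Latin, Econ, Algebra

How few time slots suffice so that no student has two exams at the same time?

Calculus, Latin, Algebra, Logic, Biology all conflict with each other, so at least 5 time slots are needed.
5 time slots suffice: Calculus=5, History=1, Latin=1, Econ=1, Algebra=3, Physics=3, Logic=2, Biology=4, Statistics=2. Every pair that conflicts lands in different time slots.

5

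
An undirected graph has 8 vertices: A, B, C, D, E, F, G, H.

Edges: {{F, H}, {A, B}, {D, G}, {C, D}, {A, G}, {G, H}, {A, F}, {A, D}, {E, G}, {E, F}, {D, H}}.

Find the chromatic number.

3

A, D, G form a triangle, so at least 3 colors are needed.
3 colors suffice: color red → {A, C, E, H}; color blue → {B, F, G}; color green → {D}. Each edge has distinct colors on its endpoints.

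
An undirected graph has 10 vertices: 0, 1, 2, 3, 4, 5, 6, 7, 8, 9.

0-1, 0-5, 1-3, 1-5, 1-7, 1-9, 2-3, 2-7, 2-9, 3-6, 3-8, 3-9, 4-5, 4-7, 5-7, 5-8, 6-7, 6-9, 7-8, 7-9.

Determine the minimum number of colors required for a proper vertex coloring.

3

1, 5, 7 form a triangle, so at least 3 colors are needed.
3 colors suffice: color a → {0, 3, 7}; color b → {5, 9}; color c → {1, 2, 4, 6, 8}. No two adjacent vertices share a color.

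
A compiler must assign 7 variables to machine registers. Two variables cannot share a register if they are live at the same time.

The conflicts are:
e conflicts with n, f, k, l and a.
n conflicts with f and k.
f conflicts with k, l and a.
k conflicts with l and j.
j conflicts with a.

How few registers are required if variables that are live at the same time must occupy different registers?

4

e, n, f, k are mutually in conflict, so at least 4 registers are needed.
4 registers suffice: register 1 → {f, j}; register 2 → {e}; register 3 → {k, a}; register 4 → {n, l}. No two conflicting variables share a register.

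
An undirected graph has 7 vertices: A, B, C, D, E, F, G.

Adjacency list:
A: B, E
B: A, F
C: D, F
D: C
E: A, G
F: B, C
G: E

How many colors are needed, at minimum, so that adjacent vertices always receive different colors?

A and E are adjacent, so at least 2 colors are needed.
2 colors suffice: color 1 → {A, D, F, G}; color 2 → {B, C, E}. No two adjacent vertices share a color.

2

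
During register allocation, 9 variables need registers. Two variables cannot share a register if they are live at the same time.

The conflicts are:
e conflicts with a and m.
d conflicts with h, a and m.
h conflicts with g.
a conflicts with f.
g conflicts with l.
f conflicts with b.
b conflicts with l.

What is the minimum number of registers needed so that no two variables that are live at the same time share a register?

3

The cycle h-d-a-f-b-l-g-h has odd length 7, so it cannot be 2-colored; at least 3 registers are needed.
3 registers suffice: register 1 → {a, g, m, b}; register 2 → {e, d, f, l}; register 3 → {h}. Each listed conflict is separated.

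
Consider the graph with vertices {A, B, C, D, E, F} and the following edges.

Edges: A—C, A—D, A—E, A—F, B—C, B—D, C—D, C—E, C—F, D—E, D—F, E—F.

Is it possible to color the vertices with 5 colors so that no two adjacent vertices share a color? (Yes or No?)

Yes

The chromatic number is 5. A, C, D, E, F form a clique, so at least 5 colors are needed.
5 colors suffice: color red → {D}; color blue → {C}; color green → {B, E}; color yellow → {F}; color purple → {A}.
That is already a proper 5-coloring.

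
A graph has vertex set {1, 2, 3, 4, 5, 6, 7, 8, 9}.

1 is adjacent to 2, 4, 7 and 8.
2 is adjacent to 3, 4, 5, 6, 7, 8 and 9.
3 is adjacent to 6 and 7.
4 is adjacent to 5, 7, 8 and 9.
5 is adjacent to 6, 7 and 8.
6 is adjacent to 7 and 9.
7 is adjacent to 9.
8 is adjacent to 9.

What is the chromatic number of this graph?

2, 6, 7, 9 form a clique, so at least 4 colors are needed.
A valid assignment using 4 colors: 1=yellow, 2=red, 3=yellow, 4=green, 5=yellow, 6=green, 7=blue, 8=blue, 9=yellow. Each edge has distinct colors on its endpoints.

4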